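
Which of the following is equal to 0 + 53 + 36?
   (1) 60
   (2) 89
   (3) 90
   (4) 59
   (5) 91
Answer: 2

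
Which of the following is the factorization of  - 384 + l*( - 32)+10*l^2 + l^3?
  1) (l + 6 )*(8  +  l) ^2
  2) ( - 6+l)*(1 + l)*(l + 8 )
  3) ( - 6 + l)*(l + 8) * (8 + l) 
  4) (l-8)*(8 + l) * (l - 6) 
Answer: 3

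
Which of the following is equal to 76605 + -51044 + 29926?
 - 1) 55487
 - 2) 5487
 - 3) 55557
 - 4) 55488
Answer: 1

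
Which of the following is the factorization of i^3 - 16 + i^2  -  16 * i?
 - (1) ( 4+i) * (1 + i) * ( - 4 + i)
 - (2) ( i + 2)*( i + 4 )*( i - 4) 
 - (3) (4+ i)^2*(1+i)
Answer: 1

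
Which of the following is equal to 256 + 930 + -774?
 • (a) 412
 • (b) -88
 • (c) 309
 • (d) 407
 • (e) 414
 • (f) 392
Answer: a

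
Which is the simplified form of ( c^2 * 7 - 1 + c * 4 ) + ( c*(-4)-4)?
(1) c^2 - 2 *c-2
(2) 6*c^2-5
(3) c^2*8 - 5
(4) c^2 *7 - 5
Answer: 4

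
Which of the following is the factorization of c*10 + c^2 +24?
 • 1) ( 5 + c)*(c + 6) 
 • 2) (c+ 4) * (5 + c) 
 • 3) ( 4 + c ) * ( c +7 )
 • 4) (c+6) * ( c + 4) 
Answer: 4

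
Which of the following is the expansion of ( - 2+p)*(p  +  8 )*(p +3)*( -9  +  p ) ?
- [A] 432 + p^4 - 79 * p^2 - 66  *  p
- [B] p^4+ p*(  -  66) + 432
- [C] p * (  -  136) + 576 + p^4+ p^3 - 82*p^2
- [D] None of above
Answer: A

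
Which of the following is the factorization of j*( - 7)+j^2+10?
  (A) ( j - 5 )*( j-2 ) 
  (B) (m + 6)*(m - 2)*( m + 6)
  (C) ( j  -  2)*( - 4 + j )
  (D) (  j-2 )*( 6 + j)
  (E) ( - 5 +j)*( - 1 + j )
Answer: A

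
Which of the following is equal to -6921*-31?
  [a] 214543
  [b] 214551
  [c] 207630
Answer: b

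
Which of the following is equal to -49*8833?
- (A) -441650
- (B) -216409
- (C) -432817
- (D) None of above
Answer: C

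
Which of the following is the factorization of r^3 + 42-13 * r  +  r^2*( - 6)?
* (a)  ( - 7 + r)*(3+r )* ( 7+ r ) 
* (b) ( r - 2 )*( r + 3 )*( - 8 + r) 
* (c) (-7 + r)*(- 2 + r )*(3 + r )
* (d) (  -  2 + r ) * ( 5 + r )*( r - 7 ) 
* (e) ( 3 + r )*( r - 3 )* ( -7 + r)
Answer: c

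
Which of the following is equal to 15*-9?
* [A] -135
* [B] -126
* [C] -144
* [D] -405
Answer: A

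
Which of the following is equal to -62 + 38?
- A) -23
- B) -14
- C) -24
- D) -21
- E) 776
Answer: C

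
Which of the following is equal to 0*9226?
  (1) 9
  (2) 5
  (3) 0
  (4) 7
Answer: 3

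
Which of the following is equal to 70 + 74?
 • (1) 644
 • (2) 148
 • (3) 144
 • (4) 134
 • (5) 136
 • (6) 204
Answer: 3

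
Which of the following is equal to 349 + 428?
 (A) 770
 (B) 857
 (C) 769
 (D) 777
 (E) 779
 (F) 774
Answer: D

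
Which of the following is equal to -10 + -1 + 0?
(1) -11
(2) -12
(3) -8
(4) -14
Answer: 1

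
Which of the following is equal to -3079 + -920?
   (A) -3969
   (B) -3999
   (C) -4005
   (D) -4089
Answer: B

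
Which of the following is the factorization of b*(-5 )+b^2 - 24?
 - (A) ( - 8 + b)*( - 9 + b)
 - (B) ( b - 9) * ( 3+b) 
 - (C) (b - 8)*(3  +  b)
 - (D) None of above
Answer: C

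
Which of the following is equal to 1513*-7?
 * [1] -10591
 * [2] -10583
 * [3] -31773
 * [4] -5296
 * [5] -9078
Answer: 1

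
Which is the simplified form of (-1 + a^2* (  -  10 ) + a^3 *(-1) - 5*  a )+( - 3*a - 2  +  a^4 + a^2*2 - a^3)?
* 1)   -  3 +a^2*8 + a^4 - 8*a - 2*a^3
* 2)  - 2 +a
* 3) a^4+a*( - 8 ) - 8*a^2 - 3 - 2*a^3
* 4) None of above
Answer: 3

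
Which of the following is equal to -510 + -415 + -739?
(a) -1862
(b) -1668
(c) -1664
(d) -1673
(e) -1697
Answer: c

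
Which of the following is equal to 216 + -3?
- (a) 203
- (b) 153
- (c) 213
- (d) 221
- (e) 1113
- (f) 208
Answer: c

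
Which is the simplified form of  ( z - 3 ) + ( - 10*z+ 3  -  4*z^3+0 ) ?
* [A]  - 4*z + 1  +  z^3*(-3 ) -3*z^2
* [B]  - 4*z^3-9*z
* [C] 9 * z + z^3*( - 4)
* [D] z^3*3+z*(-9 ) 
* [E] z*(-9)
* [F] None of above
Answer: B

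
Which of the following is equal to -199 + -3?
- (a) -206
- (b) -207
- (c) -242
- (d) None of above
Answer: d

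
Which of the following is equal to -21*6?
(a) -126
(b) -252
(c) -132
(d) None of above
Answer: a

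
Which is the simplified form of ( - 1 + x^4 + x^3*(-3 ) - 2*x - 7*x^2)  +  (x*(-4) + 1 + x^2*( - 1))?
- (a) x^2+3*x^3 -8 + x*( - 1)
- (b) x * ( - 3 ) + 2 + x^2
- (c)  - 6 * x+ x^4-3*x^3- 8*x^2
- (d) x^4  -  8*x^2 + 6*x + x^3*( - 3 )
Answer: c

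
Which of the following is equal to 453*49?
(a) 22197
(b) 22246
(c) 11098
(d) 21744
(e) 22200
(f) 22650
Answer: a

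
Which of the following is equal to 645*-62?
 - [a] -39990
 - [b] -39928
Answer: a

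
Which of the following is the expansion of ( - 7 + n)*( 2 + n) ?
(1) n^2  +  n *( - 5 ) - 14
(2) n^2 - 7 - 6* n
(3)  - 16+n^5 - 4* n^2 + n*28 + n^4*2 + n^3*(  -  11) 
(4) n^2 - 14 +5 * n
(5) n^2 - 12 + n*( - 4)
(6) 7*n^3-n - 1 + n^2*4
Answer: 1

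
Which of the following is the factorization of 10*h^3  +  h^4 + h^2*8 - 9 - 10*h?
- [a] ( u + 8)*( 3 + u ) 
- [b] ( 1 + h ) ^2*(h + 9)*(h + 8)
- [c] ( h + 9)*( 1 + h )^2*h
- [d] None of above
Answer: d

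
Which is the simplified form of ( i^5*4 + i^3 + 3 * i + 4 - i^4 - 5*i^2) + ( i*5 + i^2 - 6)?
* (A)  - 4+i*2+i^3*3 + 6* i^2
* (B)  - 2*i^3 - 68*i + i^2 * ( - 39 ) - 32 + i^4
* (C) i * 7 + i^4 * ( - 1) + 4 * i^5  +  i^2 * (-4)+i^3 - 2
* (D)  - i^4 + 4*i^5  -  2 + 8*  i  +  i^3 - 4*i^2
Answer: D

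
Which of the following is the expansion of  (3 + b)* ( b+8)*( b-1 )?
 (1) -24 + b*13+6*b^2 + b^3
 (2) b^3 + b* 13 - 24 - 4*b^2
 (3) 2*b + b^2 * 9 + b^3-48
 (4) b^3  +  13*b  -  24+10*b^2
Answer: 4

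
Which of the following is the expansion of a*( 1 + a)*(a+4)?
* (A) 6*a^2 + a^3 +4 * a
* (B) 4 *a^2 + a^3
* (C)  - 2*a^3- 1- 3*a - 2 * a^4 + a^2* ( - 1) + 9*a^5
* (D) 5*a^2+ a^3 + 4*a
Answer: D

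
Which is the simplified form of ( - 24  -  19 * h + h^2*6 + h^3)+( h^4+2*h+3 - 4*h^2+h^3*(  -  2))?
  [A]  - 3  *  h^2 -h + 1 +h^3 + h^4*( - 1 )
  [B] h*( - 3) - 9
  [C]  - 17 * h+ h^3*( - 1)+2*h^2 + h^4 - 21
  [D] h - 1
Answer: C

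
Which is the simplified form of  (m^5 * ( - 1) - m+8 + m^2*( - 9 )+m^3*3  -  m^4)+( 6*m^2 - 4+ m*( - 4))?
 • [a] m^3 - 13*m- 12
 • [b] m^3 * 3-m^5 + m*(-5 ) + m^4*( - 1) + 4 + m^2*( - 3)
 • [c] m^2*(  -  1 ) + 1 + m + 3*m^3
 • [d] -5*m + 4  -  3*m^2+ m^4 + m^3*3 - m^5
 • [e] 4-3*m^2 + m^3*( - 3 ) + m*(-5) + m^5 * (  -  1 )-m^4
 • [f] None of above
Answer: b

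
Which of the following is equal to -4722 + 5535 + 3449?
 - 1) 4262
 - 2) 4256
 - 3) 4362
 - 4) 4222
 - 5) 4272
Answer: 1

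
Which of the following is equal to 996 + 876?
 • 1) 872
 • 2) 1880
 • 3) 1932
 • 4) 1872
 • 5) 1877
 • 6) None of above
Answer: 4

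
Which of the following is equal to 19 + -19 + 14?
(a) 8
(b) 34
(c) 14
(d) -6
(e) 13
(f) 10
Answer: c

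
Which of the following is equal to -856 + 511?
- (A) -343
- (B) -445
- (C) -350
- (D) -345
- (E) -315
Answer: D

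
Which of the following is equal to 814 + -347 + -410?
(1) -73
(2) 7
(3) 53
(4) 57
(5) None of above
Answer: 4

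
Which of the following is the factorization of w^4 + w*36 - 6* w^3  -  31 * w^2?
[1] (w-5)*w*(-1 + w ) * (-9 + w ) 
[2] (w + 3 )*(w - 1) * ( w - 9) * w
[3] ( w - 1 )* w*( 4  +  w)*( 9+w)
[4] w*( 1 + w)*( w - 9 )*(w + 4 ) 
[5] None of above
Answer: 5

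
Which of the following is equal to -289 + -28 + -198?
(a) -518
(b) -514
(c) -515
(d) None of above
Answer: c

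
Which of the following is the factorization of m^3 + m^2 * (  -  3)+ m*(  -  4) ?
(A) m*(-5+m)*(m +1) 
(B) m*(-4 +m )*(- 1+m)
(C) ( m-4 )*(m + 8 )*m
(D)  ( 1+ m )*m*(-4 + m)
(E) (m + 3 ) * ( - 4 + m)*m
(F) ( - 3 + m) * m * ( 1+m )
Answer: D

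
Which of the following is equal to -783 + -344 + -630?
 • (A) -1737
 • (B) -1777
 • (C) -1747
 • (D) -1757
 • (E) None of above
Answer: D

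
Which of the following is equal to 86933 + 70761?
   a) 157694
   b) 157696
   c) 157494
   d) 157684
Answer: a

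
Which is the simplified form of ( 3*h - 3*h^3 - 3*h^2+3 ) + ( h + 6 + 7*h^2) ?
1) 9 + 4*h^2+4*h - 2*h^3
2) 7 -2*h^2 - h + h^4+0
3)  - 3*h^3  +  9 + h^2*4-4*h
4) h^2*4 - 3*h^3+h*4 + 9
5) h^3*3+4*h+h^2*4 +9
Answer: 4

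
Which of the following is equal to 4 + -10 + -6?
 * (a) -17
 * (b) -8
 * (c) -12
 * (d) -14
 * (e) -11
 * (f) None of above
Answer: c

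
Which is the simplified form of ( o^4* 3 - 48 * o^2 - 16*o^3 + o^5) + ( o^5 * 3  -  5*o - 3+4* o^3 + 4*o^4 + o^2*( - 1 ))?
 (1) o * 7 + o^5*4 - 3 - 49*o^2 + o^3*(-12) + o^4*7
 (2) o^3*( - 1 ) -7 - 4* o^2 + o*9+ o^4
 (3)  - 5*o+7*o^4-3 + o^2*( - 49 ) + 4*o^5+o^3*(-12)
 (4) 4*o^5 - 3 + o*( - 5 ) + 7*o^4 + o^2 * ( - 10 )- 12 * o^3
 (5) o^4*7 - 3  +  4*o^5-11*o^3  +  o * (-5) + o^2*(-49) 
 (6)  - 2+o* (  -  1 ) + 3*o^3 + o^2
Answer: 3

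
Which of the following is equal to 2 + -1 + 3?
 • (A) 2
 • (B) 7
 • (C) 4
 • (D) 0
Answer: C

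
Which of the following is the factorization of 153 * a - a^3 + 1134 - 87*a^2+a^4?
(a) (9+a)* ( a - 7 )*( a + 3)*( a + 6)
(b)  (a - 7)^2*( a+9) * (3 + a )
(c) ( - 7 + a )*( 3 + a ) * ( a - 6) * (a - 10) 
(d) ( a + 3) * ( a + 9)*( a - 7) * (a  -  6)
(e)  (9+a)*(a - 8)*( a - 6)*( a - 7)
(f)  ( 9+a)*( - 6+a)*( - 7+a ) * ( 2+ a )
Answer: d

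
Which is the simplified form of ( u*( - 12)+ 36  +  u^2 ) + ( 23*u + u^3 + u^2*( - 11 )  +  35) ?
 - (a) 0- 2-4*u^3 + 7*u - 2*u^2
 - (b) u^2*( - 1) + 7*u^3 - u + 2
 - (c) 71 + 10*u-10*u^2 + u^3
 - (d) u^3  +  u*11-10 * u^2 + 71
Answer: d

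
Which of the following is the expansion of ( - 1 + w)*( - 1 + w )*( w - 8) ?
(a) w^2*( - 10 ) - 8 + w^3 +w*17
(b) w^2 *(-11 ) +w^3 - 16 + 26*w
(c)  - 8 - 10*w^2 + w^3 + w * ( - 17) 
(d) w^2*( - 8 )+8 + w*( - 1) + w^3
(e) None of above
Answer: a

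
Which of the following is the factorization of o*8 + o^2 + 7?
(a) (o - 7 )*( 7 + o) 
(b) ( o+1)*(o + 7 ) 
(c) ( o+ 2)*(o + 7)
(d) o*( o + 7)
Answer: b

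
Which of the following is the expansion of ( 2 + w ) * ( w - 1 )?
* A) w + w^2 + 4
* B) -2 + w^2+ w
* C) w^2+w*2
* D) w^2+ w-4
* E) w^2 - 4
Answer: B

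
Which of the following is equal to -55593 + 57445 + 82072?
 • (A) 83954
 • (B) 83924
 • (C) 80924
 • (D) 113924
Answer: B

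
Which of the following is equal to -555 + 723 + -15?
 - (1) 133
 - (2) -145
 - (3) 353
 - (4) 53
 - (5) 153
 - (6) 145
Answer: 5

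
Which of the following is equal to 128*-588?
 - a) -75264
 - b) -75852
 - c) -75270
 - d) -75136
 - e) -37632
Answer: a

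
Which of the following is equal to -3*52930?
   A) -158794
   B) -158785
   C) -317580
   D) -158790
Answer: D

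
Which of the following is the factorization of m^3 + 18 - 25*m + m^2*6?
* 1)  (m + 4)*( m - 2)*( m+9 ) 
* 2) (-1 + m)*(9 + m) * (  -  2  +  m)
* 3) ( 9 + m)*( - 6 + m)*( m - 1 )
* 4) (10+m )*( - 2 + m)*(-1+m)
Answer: 2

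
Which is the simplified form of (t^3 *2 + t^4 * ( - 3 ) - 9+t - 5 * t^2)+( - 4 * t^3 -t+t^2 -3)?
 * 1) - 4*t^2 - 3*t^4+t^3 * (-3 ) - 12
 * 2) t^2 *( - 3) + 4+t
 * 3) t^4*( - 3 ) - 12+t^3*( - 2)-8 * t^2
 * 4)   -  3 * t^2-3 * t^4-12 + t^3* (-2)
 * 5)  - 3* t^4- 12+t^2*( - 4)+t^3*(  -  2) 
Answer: 5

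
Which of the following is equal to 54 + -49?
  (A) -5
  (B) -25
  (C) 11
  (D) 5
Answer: D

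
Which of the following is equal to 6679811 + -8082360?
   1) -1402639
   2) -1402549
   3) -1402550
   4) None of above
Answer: 2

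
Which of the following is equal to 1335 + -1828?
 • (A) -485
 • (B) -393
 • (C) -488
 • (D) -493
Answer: D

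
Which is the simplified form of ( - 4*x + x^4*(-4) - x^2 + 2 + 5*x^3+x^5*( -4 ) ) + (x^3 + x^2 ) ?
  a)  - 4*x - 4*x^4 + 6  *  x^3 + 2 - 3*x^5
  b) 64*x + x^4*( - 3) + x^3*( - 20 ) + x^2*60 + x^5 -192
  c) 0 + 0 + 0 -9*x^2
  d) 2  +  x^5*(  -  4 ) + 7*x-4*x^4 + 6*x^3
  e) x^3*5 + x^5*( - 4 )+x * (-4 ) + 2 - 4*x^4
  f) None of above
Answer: f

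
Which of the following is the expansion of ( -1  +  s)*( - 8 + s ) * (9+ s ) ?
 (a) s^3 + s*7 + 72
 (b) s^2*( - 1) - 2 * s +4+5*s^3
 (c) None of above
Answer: c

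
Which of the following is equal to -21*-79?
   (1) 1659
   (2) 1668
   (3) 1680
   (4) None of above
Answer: 1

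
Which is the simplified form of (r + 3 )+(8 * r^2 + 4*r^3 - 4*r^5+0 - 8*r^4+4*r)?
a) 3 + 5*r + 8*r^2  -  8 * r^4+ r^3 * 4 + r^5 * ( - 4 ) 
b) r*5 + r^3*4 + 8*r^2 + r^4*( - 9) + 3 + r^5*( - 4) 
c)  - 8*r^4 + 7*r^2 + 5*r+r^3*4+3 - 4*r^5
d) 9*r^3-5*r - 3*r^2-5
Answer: a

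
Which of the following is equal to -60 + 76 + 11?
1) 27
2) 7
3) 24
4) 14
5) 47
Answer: 1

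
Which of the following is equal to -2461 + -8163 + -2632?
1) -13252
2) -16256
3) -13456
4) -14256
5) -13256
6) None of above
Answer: 5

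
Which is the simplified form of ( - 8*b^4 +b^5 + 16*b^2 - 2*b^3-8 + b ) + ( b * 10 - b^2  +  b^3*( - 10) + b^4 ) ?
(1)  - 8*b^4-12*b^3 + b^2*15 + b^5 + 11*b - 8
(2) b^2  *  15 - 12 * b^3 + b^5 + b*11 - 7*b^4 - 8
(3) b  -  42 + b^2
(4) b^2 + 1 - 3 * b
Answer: 2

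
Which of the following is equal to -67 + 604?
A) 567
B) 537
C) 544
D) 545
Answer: B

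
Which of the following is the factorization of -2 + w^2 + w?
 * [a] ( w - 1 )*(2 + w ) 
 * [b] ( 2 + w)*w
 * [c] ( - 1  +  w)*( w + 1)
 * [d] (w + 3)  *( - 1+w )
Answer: a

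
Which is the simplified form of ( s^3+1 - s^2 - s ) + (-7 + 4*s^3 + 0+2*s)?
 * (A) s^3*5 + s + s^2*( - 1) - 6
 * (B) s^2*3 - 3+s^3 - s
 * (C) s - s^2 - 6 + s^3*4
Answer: A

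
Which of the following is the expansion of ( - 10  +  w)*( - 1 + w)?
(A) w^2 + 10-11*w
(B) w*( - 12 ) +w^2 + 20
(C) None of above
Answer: A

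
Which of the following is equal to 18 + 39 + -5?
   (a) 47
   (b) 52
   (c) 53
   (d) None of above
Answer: b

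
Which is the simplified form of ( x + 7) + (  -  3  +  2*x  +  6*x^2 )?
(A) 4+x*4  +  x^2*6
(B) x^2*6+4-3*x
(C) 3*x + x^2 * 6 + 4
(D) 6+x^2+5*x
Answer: C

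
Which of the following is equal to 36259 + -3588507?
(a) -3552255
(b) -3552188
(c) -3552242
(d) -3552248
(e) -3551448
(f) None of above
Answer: d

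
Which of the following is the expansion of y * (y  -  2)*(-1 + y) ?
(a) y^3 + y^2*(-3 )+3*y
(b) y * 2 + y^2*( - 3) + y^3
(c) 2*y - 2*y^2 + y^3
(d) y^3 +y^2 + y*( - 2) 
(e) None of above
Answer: b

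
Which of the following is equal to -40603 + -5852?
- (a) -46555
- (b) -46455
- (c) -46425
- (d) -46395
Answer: b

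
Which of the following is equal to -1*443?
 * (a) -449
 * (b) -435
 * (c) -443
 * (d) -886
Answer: c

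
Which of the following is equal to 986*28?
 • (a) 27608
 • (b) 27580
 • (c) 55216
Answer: a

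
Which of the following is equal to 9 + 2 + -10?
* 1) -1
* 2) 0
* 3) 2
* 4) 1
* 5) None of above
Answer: 4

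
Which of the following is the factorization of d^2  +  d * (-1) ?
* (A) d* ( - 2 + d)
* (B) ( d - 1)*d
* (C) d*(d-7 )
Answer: B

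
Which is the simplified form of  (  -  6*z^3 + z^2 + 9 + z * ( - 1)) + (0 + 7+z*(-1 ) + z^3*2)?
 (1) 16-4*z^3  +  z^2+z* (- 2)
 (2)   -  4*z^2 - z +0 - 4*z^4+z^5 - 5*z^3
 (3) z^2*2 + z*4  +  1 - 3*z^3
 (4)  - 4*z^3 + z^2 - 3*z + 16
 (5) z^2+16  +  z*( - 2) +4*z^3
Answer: 1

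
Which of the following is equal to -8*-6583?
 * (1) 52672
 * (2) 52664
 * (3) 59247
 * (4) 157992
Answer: 2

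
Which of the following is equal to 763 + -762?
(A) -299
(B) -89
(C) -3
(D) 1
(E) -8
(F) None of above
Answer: D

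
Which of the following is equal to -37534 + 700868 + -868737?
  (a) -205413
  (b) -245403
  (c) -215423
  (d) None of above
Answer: d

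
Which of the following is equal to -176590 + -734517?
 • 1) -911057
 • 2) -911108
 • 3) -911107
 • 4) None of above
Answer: 3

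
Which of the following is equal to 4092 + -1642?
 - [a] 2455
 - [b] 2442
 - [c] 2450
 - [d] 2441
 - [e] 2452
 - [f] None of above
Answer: c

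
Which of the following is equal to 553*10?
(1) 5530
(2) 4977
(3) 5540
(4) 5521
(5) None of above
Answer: 1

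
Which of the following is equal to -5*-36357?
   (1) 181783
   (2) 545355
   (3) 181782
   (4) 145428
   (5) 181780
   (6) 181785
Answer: 6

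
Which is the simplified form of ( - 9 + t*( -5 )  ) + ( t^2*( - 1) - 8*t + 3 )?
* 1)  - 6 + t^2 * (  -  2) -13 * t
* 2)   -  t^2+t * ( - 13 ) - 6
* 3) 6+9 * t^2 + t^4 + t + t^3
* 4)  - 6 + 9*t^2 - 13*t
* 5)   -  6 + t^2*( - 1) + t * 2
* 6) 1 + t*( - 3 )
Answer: 2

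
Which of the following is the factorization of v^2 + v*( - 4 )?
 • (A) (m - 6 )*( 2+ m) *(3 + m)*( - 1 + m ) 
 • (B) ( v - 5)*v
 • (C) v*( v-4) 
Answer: C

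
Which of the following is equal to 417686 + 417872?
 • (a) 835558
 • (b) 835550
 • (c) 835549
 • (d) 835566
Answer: a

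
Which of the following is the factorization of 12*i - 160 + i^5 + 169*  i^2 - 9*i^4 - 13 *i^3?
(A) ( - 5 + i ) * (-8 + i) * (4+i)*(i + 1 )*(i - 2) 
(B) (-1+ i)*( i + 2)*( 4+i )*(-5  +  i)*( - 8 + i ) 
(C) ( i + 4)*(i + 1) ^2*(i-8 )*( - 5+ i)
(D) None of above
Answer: D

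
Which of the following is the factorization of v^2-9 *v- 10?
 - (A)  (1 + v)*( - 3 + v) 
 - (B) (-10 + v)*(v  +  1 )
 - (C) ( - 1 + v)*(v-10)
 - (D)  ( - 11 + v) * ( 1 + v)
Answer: B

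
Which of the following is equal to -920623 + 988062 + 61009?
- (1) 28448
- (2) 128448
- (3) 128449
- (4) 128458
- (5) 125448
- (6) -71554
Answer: 2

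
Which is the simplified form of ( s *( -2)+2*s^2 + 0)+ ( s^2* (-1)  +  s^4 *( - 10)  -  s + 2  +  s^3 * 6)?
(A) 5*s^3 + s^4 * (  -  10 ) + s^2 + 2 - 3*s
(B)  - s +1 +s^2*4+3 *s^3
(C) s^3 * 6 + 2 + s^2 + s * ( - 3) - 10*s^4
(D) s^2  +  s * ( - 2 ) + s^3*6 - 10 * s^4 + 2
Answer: C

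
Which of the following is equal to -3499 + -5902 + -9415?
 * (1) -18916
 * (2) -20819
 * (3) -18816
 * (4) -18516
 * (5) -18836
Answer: 3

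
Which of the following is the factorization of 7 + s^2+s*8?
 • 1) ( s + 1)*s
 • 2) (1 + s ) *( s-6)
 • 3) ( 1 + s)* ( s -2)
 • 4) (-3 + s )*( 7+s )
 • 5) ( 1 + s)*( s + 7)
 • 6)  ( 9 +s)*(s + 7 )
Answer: 5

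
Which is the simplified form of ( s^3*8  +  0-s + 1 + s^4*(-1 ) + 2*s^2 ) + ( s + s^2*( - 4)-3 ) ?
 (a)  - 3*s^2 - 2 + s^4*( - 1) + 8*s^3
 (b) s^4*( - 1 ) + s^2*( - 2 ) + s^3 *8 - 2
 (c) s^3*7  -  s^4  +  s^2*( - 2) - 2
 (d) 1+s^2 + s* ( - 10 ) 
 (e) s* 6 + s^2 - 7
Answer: b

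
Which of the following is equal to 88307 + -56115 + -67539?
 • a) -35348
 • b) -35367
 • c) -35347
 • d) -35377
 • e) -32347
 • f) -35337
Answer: c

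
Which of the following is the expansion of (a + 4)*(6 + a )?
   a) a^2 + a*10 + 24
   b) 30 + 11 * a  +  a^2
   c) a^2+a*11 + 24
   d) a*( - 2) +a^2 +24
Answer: a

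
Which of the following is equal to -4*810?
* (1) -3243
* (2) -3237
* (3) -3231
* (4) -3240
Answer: 4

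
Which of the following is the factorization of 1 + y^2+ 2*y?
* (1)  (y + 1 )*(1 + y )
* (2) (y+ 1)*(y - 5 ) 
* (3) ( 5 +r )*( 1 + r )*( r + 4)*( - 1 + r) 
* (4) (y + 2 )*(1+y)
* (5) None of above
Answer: 1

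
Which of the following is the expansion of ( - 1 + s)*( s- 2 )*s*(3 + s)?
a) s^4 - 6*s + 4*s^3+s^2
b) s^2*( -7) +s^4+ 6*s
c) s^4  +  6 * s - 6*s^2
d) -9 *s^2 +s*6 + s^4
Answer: b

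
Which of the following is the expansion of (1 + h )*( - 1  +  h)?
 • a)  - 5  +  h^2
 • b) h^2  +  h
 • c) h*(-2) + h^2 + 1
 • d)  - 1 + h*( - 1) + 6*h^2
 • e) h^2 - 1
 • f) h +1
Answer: e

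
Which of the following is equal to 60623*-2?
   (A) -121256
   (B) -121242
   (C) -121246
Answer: C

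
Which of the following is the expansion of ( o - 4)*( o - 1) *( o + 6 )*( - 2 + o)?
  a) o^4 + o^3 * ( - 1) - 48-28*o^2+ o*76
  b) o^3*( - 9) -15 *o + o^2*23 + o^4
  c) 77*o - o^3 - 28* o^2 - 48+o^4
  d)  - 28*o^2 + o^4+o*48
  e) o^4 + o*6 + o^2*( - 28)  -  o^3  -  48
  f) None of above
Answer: a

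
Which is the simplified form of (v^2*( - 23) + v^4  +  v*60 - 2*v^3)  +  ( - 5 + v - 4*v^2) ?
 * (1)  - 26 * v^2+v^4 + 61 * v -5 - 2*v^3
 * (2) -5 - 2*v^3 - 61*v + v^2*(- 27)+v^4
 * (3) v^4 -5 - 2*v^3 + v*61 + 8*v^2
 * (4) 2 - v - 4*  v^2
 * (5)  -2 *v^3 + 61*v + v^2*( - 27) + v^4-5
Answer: 5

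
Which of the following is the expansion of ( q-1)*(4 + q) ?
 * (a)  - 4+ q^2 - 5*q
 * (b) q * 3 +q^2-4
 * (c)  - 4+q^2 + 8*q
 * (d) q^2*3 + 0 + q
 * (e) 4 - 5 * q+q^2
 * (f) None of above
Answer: b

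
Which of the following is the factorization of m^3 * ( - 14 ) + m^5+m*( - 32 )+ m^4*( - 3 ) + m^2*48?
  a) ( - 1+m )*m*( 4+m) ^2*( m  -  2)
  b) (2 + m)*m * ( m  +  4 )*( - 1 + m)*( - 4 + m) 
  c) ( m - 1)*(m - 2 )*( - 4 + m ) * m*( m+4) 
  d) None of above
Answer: c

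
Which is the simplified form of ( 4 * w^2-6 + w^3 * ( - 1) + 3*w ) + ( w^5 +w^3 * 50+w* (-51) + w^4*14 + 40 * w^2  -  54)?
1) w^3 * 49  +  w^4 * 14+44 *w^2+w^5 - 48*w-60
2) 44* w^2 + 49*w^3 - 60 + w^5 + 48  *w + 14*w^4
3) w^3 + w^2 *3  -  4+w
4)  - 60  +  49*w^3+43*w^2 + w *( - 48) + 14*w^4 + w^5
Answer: 1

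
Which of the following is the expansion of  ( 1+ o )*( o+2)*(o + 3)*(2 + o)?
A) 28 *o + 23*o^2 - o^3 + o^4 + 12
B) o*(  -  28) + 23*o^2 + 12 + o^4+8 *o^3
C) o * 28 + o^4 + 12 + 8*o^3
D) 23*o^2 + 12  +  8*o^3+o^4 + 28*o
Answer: D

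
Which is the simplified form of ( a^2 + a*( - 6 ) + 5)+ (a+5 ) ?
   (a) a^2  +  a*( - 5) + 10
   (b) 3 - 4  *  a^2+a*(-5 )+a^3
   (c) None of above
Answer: a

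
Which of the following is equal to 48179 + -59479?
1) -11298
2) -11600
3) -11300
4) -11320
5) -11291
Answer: 3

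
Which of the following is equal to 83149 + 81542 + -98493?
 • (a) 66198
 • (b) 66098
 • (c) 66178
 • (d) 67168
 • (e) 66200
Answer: a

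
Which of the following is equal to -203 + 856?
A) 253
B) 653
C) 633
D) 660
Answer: B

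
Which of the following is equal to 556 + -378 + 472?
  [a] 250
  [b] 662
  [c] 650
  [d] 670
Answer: c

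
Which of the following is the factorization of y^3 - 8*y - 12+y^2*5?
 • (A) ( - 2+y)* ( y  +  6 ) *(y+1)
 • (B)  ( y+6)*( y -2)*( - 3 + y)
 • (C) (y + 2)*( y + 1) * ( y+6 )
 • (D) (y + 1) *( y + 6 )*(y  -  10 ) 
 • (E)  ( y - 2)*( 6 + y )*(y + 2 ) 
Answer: A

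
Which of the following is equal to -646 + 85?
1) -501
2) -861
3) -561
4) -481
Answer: 3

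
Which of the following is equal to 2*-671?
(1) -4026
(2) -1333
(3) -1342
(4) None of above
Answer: 3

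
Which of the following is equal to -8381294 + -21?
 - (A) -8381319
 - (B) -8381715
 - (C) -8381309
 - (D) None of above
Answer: D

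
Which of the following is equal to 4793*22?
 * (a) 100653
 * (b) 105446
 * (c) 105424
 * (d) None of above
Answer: b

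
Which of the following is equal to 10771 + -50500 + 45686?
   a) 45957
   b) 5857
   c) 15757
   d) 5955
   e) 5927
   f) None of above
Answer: f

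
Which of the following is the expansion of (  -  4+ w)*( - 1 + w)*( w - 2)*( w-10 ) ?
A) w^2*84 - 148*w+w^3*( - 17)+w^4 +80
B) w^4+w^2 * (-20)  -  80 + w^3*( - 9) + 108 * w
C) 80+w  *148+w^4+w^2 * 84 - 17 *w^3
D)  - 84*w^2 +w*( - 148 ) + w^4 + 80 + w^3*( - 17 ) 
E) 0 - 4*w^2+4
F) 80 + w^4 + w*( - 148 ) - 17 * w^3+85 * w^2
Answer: A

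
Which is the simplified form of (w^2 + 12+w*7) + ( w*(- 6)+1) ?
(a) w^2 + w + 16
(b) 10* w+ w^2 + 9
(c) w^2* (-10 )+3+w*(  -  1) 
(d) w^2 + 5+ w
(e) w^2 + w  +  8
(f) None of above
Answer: f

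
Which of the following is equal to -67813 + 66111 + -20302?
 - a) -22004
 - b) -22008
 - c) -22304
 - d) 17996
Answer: a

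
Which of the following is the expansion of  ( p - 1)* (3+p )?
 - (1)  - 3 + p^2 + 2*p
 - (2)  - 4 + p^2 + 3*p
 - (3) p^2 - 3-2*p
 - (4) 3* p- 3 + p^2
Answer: 1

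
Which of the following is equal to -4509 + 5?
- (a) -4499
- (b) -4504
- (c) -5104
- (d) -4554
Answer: b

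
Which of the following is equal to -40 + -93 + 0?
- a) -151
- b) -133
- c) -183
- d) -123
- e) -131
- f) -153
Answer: b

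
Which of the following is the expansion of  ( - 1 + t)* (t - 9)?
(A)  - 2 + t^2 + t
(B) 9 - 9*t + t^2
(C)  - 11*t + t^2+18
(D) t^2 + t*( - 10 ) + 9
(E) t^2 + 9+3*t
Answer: D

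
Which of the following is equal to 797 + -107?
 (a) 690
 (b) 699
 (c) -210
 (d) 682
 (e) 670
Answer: a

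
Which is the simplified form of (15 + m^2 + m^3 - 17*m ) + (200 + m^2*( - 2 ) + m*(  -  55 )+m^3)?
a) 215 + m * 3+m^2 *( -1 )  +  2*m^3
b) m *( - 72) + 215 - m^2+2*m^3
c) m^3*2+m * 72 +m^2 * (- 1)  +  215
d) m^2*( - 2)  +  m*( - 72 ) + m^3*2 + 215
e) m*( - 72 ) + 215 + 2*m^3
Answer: b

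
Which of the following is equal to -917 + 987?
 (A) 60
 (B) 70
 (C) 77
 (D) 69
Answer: B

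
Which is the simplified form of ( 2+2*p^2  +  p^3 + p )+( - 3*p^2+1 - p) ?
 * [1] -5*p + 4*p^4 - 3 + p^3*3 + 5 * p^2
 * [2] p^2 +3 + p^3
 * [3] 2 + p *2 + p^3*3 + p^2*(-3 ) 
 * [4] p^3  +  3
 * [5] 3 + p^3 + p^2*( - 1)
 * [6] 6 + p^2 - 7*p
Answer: 5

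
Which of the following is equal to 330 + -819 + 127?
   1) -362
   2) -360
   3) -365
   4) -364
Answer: 1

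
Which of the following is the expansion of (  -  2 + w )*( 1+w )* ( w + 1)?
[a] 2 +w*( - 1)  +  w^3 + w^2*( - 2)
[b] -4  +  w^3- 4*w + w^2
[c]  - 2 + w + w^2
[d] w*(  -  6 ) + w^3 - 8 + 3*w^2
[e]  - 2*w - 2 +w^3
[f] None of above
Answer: f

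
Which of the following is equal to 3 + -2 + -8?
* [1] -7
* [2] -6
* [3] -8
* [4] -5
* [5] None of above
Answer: 1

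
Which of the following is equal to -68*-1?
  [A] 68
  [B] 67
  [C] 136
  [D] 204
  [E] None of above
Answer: A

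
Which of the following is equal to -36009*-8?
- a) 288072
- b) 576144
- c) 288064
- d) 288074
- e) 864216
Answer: a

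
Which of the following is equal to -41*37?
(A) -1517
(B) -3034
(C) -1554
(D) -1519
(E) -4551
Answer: A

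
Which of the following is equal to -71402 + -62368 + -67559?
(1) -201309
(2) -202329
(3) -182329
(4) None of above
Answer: 4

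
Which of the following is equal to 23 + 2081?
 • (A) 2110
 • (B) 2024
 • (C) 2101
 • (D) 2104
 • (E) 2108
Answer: D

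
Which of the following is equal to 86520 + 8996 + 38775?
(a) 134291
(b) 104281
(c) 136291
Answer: a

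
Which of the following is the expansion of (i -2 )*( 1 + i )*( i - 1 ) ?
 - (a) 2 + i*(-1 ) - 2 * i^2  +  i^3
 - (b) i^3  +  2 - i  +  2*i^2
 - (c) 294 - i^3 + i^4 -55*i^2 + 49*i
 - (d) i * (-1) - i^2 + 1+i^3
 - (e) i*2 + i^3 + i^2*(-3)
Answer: a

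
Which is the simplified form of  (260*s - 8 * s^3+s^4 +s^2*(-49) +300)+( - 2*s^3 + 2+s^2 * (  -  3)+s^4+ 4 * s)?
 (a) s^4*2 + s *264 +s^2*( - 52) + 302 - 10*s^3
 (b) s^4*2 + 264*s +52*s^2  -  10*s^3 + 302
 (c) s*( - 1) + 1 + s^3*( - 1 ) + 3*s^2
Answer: a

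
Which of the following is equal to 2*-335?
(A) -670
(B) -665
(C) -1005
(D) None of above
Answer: A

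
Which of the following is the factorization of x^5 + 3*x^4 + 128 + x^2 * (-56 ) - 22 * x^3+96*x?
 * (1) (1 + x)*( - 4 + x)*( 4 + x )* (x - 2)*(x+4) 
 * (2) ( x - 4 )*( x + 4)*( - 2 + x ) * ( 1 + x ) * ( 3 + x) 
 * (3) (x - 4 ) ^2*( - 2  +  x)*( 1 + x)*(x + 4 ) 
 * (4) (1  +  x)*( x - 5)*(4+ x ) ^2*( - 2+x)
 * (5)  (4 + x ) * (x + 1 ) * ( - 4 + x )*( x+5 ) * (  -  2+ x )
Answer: 1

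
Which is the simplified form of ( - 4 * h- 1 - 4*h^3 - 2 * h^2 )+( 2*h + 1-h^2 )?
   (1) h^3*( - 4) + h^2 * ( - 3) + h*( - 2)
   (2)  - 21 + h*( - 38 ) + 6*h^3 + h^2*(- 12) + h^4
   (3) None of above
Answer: 1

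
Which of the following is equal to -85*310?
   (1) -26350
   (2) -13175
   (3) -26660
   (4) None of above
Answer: 1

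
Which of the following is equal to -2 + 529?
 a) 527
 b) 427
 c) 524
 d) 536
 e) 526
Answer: a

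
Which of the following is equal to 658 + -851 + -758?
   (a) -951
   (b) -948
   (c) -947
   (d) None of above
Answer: a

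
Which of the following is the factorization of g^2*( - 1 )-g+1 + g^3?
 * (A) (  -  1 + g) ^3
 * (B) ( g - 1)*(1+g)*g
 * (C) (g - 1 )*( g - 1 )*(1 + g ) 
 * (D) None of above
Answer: C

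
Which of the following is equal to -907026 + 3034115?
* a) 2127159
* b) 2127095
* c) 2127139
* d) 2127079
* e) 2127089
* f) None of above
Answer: e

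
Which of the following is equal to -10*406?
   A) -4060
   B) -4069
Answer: A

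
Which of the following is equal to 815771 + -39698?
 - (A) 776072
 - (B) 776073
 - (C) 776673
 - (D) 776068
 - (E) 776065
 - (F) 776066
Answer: B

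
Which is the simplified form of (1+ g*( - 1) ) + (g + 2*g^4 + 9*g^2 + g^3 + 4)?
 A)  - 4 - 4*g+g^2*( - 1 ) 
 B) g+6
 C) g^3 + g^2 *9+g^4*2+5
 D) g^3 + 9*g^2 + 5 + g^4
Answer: C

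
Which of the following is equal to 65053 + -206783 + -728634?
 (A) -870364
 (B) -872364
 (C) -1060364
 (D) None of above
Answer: A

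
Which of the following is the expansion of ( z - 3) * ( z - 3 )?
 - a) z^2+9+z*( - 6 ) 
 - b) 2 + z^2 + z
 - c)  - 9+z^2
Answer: a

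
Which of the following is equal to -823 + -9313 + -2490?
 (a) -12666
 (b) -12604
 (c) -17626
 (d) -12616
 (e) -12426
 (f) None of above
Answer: f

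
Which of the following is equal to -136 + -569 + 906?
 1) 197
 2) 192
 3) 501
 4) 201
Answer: 4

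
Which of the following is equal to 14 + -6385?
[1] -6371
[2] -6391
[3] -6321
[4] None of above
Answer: 1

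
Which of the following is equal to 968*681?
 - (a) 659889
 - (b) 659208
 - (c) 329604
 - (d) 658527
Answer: b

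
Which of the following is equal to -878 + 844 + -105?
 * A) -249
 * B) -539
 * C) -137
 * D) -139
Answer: D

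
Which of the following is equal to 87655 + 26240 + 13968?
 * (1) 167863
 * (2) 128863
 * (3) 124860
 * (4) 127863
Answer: 4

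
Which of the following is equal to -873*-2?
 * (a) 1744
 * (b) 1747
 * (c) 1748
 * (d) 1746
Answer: d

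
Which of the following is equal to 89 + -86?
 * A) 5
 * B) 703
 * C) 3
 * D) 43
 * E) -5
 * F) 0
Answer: C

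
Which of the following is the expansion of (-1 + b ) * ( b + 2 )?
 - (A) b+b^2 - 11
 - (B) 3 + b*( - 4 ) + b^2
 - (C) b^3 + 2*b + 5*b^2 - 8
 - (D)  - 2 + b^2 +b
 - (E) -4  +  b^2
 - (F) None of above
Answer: D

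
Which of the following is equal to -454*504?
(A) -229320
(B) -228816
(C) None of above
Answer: B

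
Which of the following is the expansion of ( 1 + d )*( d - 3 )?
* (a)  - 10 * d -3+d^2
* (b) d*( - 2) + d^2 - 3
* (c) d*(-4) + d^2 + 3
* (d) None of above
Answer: b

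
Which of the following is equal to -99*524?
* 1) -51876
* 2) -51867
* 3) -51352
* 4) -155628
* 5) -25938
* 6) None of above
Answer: 1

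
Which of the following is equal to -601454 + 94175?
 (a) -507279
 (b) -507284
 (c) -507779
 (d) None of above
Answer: a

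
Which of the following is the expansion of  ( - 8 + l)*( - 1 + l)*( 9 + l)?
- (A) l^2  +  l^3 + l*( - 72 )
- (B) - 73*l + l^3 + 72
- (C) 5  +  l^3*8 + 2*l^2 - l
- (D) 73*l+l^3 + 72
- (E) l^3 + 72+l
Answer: B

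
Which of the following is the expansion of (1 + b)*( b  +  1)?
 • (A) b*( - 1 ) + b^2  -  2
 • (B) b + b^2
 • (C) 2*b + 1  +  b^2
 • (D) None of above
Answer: C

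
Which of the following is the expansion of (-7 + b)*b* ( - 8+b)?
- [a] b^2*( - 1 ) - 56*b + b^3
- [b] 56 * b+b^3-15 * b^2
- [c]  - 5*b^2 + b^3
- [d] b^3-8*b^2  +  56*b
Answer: b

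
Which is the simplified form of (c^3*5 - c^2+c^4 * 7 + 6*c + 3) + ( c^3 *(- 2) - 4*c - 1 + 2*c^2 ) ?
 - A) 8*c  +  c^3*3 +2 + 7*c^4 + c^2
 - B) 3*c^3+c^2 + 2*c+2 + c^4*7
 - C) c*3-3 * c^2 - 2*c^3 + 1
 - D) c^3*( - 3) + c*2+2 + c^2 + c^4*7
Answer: B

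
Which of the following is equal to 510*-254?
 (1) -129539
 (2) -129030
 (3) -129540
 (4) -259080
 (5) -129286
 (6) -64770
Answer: 3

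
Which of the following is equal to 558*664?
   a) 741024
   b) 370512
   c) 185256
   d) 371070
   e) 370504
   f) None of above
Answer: b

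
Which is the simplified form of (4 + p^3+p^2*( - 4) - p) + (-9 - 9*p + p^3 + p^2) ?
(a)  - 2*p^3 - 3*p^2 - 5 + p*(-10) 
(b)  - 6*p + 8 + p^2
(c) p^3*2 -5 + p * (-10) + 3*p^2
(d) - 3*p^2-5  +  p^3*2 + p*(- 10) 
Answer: d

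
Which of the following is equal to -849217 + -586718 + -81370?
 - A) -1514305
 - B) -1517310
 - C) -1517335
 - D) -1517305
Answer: D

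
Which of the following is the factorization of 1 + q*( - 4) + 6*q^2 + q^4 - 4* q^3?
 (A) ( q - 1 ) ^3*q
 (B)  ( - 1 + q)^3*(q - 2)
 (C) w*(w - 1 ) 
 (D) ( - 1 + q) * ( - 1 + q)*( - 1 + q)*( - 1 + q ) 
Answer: D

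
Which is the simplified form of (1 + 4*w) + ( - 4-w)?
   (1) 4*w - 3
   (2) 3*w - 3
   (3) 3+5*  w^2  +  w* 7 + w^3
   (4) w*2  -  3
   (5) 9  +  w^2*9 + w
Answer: 2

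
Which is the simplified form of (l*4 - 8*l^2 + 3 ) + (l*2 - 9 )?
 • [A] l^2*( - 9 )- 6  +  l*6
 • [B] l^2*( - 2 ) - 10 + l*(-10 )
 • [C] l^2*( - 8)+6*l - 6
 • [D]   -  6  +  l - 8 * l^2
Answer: C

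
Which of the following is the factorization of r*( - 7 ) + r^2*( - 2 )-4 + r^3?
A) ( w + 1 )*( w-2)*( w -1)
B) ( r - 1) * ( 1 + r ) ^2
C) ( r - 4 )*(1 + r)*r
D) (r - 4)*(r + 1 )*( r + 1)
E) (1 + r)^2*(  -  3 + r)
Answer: D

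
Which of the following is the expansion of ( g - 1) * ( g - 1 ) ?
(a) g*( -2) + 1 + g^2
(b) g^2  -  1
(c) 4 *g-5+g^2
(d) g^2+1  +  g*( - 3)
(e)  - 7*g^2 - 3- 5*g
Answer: a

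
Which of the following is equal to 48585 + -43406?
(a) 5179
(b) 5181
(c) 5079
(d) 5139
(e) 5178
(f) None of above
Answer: a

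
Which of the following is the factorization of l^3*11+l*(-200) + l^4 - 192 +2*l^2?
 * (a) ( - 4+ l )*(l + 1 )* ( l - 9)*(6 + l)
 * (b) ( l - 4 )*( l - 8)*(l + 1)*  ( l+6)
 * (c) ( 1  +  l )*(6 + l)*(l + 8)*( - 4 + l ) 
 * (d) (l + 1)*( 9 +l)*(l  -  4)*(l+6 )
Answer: c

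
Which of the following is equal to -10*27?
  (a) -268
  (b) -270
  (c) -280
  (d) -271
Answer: b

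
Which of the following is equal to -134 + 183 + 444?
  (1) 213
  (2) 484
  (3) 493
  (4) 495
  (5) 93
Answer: 3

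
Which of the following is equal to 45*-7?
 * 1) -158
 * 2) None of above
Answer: 2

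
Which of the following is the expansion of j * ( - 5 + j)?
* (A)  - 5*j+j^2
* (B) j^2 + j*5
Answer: A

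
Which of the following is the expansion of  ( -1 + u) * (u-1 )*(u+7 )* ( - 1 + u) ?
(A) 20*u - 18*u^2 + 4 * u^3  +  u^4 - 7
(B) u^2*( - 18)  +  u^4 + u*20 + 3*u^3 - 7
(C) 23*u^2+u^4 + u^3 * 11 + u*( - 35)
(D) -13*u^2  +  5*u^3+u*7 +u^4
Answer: A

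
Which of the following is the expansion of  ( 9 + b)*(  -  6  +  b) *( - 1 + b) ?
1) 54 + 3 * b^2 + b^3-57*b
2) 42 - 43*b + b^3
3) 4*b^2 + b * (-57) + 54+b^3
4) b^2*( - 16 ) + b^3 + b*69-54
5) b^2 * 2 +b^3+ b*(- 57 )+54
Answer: 5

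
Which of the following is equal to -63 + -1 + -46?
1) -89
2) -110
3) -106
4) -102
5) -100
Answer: 2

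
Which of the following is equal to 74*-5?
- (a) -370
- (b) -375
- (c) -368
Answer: a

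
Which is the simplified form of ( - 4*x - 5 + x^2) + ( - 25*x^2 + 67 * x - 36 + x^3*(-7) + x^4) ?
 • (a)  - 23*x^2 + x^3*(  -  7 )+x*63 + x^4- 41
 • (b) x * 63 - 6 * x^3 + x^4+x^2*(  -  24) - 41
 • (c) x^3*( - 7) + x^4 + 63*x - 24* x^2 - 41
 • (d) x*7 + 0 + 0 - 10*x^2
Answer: c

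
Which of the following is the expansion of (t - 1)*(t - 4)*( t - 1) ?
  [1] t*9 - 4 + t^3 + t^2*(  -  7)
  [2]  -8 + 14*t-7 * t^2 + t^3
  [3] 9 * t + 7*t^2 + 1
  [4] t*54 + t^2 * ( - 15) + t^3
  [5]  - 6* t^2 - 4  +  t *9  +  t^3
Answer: 5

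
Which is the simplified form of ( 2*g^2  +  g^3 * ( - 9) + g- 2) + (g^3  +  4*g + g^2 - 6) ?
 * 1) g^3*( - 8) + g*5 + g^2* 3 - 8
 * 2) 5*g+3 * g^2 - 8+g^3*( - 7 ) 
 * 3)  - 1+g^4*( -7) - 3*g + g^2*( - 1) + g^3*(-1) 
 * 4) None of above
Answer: 1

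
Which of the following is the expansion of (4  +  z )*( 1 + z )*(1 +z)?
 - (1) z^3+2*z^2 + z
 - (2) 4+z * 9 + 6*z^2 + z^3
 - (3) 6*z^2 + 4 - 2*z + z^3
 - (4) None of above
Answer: 2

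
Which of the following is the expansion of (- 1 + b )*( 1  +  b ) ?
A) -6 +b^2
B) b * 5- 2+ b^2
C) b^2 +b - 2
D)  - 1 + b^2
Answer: D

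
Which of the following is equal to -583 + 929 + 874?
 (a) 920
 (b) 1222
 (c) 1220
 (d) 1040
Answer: c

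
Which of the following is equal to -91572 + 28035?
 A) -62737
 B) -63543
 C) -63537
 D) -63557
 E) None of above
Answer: C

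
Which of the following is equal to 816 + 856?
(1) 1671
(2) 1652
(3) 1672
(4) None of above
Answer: 3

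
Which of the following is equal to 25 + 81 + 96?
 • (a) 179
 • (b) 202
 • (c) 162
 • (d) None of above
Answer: b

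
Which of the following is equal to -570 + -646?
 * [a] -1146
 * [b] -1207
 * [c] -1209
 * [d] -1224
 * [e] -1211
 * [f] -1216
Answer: f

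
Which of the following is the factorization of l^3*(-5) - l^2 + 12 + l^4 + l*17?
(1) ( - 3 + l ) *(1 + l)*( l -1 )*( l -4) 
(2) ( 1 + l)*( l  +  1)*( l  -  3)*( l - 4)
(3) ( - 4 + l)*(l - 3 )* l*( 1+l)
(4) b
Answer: 2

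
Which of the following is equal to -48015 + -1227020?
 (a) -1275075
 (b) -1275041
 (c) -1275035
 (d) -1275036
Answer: c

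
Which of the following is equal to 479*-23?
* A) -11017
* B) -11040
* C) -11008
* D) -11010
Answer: A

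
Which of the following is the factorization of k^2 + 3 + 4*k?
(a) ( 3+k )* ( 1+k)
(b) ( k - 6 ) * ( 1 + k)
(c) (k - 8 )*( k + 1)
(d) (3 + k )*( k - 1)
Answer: a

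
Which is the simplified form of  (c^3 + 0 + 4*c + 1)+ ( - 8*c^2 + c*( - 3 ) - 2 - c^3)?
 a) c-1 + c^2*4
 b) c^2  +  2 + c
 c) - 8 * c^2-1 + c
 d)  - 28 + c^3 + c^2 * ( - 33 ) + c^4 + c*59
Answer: c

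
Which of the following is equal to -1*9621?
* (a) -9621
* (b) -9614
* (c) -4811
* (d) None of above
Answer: a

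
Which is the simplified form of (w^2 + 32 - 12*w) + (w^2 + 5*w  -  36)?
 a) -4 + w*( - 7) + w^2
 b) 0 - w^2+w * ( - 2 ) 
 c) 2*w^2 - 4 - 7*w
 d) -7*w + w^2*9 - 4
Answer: c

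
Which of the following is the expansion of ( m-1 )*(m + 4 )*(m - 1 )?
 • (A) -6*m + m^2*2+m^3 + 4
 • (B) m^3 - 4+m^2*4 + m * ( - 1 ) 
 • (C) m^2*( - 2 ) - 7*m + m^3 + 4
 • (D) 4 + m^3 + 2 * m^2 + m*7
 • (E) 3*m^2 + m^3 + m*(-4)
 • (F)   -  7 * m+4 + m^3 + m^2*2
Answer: F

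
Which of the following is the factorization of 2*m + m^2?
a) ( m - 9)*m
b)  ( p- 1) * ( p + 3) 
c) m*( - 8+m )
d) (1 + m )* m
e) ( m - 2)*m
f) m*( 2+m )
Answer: f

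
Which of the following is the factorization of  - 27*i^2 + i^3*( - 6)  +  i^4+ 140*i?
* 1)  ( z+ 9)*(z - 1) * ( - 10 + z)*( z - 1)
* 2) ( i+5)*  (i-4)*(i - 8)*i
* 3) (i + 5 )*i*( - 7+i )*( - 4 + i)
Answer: 3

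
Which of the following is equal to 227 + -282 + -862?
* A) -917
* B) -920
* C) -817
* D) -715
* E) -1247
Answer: A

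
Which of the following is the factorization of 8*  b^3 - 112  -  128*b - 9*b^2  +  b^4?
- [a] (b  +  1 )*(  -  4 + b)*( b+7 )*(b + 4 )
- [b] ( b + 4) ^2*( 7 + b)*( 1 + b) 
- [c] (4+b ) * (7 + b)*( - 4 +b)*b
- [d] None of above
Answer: a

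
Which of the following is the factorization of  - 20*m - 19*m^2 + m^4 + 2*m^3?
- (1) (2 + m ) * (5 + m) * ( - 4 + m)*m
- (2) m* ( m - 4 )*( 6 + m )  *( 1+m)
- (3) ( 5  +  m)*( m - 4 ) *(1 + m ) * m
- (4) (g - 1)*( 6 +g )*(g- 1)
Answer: 3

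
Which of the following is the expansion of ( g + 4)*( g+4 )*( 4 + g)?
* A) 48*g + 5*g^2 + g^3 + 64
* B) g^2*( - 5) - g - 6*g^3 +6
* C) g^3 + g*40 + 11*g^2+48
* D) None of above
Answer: D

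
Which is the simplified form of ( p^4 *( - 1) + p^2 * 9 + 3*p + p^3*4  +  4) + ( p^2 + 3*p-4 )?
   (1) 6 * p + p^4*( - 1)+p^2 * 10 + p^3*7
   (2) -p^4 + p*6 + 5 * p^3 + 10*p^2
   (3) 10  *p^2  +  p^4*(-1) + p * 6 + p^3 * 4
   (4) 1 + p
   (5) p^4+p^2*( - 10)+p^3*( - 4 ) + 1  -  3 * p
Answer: 3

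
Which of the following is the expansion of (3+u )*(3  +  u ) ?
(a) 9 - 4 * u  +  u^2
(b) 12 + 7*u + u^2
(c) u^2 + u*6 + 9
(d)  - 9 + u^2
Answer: c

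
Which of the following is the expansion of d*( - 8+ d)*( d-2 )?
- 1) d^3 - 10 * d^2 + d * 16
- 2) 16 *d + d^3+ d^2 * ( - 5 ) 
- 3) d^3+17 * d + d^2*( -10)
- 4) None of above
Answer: 1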